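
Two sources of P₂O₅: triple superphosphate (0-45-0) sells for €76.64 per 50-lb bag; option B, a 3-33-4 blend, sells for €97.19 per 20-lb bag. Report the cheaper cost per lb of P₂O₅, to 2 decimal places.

€3.41 per lb P₂O₅ (triple superphosphate)

triple superphosphate: P₂O₅ per bag = 50 × 45% = 22.5 lb; cost = 76.64 / 22.5 = €3.4062/lb P₂O₅.
option B: P₂O₅ per bag = 20 × 33% = 6.6 lb; cost = 97.19 / 6.6 = €14.7258/lb P₂O₅.
triple superphosphate is cheaper.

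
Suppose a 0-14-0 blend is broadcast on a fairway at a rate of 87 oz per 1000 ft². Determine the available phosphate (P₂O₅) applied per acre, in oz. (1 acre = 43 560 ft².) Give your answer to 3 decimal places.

P₂O₅ per 1000 ft² = 87 × 14% = 12.18 oz.
Convert to per acre: 12.18 × 43.56 = 530.5608 oz.

530.561 oz P₂O₅ per acre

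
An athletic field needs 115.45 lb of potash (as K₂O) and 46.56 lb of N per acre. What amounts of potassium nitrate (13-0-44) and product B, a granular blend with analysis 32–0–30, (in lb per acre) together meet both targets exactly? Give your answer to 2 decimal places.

225.70 lb potassium nitrate, 53.81 lb product B

Per-acre balance (a = potassium nitrate, b = product B):
K₂O: 0.44·a + 0.3·b = 115.45
N: 0.13·a + 0.32·b = 46.56
From row1: a = (115.45 − 0.3·b) / 0.44.
Into row2: 0.13·(115.45 − 0.3·b)/0.44 + 0.32·b = 46.56 → b = 53.8104, a = 225.697.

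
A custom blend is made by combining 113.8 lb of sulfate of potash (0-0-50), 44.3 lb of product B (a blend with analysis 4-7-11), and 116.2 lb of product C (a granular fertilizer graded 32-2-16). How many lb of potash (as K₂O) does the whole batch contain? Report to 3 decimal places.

K₂O mass = 50%×113.8 + 11%×44.3 + 16%×116.2 = 80.365 lb.

80.365 lb K₂O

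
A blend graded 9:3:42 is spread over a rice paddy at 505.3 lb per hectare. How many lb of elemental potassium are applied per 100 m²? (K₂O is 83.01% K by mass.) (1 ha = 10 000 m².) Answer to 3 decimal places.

1.762 lb K per hundred sq m

K₂O per hectare = 505.3 × 42% = 212.226 lb.
Elemental K = 212.226 × 0.8301 = 176.169 lb per hectare.
Convert to per 100 m²: 176.169 × 0.01 = 1.76169 lb.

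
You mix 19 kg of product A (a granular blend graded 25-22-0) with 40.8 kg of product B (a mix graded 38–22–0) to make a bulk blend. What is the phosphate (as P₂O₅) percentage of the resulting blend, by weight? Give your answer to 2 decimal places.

Total mass = 19 + 40.8 = 59.8 kg.
P₂O₅ mass = 22%×19 + 22%×40.8 = 13.156 kg.
% P₂O₅ = 13.156 / 59.8 = 22%.

22.00% P₂O₅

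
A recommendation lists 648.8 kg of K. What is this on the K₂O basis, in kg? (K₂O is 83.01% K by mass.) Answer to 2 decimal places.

781.59 kg K₂O

K₂O = 648.8 / 0.8301 = 781.593 kg.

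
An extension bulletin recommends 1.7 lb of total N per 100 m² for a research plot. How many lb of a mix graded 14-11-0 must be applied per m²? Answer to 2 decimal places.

Product per 100 m² = 1.7 / 14% = 12.1429 lb.
Convert to per m²: 12.1429 × 0.01 = 0.121429 lb.

0.12 lb of product per sq m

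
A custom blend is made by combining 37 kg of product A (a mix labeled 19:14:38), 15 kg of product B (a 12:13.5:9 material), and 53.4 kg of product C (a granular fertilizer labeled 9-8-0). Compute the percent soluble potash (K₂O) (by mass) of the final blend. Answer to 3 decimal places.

Total mass = 37 + 15 + 53.4 = 105.4 kg.
K₂O mass = 38%×37 + 9%×15 + 0%×53.4 = 15.41 kg.
% K₂O = 15.41 / 105.4 = 14.62049%.

14.620% K₂O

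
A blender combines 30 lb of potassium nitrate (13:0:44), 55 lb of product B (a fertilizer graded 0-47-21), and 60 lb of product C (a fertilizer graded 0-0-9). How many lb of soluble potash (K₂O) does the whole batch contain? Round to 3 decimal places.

30.150 lb K₂O

K₂O mass = 44%×30 + 21%×55 + 9%×60 = 30.15 lb.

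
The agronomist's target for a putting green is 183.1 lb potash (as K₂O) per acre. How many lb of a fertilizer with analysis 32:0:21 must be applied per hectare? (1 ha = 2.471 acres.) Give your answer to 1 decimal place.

Product per acre = 183.1 / 21% = 871.905 lb.
Convert to per hectare: 871.905 × 2.471 = 2154.48 lb.

2154.5 lb of product per hectare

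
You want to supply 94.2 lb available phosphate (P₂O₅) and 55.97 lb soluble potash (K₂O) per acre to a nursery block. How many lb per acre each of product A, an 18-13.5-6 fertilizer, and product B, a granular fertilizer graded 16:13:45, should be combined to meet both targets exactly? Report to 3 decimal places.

663.152 lb product A, 35.958 lb product B

With a, b = lb per acre of product A and product B:
P₂O₅: 0.135·a + 0.13·b = 94.2
K₂O: 0.06·a + 0.45·b = 55.97
Eliminate b: (row1) − 0.13/0.45·(row2) → 0.117667·a = 78.0309, so a = 663.15203.
Then b = (55.97 − 0.06·663.15203) / 0.45 = 35.9575.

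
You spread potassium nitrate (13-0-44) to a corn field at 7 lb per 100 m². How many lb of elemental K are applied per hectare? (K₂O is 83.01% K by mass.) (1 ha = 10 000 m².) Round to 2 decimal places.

K₂O per 100 m² = 7 × 44% = 3.08 lb.
Elemental K = 3.08 × 0.8301 = 2.55671 lb per 100 m².
Convert to per hectare: 2.55671 × 100 = 255.671 lb.

255.67 lb K per hectare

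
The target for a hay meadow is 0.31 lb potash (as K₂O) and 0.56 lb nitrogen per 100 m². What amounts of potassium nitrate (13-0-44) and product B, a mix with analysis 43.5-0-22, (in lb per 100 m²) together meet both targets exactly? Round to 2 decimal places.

0.07 lb potassium nitrate, 1.27 lb product B

With a, b = lb per 100 m² of potassium nitrate and product B:
K₂O: 0.44·a + 0.22·b = 0.31
N: 0.13·a + 0.435·b = 0.56
Eliminate a: (row1) − 0.44/0.13·(row2) → -1.25231·b = -1.58538, so b = 1.26597.
Back-substitute: a = (0.31 − 0.22·1.26597) / 0.44 = 0.0715602.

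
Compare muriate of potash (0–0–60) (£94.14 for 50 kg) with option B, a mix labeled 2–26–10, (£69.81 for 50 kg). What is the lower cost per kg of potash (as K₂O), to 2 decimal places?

muriate of potash: K₂O per bag = 50 × 60% = 30 kg; cost = 94.14 / 30 = £3.1380/kg K₂O.
option B: K₂O per bag = 50 × 10% = 5 kg; cost = 69.81 / 5 = £13.9620/kg K₂O.
muriate of potash is cheaper.

£3.14 per kg K₂O (muriate of potash)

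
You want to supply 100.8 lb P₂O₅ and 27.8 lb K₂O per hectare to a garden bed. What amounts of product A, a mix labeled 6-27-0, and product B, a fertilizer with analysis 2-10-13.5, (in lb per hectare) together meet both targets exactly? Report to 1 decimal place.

With a, b = lb per hectare of product A and product B:
P₂O₅: 0.27·a + 0.1·b = 100.8
K₂O: 0·a + 0.135·b = 27.8
Solving simultaneously: a = 297.064, b = 205.926.

297.1 lb product A, 205.9 lb product B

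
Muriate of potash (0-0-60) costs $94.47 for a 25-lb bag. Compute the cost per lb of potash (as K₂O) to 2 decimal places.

$6.30 per lb K₂O

K₂O in bag = 25 × 60% = 15 lb.
Cost per lb K₂O = $94.47 / 15 = $6.2980.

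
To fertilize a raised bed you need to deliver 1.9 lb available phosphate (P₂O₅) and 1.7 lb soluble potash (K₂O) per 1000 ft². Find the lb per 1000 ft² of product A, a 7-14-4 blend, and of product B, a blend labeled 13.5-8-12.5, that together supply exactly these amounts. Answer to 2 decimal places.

Let a = lb of product A, b = lb of product B (per 1000 ft²).
P₂O₅: 0.14·a + 0.08·b = 1.9
K₂O: 0.04·a + 0.125·b = 1.7
From row1: a = (1.9 − 0.08·b) / 0.14.
Into row2: 0.04·(1.9 − 0.08·b)/0.14 + 0.125·b = 1.7 → b = 11.3287, a = 7.0979.

7.10 lb product A, 11.33 lb product B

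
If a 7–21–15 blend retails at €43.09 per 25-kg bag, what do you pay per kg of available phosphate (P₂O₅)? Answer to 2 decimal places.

P₂O₅ in bag = 25 × 21% = 5.25 kg.
Cost per kg P₂O₅ = €43.09 / 5.25 = €8.2076.

€8.21 per kg P₂O₅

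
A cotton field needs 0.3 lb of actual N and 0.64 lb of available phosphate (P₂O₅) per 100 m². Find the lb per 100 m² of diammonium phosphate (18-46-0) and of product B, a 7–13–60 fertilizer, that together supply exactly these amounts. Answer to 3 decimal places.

With a, b = lb per 100 m² of diammonium phosphate and product B:
N: 0.18·a + 0.07·b = 0.3
P₂O₅: 0.46·a + 0.13·b = 0.64
From row1: a = (0.3 − 0.07·b) / 0.18.
Into row2: 0.46·(0.3 − 0.07·b)/0.18 + 0.13·b = 0.64 → b = 2.59091, a = 0.659091.

0.659 lb diammonium phosphate, 2.591 lb product B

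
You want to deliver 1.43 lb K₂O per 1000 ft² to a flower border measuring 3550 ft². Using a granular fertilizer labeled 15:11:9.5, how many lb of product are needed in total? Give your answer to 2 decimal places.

Product per 1000 ft² = 1.43 / 9.5% = 15.0526 lb.
Total product = 15.0526 × 3550 / 1000 = 53.4368 lb.

53.44 lb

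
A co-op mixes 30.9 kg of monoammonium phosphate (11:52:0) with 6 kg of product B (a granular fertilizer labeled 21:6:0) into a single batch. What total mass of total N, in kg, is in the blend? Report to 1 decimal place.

4.7 kg N

N mass = 11%×30.9 + 21%×6 = 4.659 kg.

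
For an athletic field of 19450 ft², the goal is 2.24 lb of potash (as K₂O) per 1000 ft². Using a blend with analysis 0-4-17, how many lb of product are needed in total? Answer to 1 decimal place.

Product per 1000 ft² = 2.24 / 17% = 13.1765 lb.
Total product = 13.1765 × 19450 / 1000 = 256.282 lb.

256.3 lb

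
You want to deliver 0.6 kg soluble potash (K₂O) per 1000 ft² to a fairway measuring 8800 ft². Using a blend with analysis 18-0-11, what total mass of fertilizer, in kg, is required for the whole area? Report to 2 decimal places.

Product per 1000 ft² = 0.6 / 11% = 5.45455 kg.
Total product = 5.45455 × 8800 / 1000 = 48 kg.

48.00 kg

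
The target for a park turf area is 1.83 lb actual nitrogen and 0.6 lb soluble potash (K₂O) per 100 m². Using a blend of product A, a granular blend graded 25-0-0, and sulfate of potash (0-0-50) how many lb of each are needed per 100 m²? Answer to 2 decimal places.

With a, b = lb per 100 m² of product A and sulfate of potash:
N: 0.25·a + 0·b = 1.83
K₂O: 0·a + 0.5·b = 0.6
Solving simultaneously: a = 7.32, b = 1.2.

7.32 lb product A, 1.20 lb sulfate of potash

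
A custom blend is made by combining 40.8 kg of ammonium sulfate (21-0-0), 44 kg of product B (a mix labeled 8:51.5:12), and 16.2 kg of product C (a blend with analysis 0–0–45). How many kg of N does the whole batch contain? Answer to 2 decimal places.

12.09 kg N

N mass = 21%×40.8 + 8%×44 + 0%×16.2 = 12.088 kg.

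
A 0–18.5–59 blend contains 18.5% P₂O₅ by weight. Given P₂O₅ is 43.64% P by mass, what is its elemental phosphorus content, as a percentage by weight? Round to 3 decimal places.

%P = 18.5 × 0.4364 = 8.0734%.

8.073% P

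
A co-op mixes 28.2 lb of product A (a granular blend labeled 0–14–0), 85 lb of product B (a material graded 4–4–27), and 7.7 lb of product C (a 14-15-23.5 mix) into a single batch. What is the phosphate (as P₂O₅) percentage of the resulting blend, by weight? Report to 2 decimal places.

7.03% P₂O₅

Total mass = 28.2 + 85 + 7.7 = 120.9 lb.
P₂O₅ mass = 14%×28.2 + 4%×85 + 15%×7.7 = 8.503 lb.
% P₂O₅ = 8.503 / 120.9 = 7.03309%.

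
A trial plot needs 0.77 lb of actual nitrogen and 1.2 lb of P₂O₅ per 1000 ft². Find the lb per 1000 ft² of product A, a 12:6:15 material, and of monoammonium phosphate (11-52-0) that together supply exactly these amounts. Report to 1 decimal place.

Per-1000 ft² balance (a = product A, b = monoammonium phosphate):
N: 0.12·a + 0.11·b = 0.77
P₂O₅: 0.06·a + 0.52·b = 1.2
Eliminate a: (row1) − 0.12/0.06·(row2) → -0.93·b = -1.63, so b = 1.75269.
Back-substitute: a = (0.77 − 0.11·1.75269) / 0.12 = 4.81004.

4.8 lb product A, 1.8 lb monoammonium phosphate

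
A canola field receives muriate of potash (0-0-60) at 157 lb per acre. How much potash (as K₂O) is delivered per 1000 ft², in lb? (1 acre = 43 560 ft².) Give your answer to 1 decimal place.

2.2 lb K₂O per thousand sq ft

K₂O per acre = 157 × 60% = 94.2 lb.
Convert to per 1000 ft²: 94.2 × 0.0229568 = 2.16253 lb.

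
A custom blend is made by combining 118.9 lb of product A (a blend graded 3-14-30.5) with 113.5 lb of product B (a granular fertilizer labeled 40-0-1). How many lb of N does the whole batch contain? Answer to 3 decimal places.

N mass = 3%×118.9 + 40%×113.5 = 48.967 lb.

48.967 lb N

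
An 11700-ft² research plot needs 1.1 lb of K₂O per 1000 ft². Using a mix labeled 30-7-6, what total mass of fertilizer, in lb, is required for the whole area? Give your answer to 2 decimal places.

Product per 1000 ft² = 1.1 / 6% = 18.3333 lb.
Total product = 18.3333 × 11700 / 1000 = 214.5 lb.

214.50 lb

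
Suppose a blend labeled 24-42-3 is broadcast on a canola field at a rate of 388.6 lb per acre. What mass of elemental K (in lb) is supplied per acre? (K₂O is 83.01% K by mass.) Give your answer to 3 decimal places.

K₂O per acre = 388.6 × 3% = 11.658 lb.
Elemental K = 11.658 × 0.8301 = 9.67731 lb per acre.

9.677 lb K per acre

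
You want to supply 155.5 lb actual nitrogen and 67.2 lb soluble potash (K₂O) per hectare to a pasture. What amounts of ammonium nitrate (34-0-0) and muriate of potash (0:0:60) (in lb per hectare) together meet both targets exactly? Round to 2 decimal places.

Per-hectare balance (a = ammonium nitrate, b = muriate of potash):
N: 0.34·a + 0·b = 155.5
K₂O: 0·a + 0.6·b = 67.2
Solving simultaneously: a = 457.353, b = 112.

457.35 lb ammonium nitrate, 112.00 lb muriate of potash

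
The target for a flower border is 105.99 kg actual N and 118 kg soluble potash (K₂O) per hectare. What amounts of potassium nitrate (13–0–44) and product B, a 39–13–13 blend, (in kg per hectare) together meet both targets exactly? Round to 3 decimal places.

With a, b = kg per hectare of potassium nitrate and product B:
N: 0.13·a + 0.39·b = 105.99
K₂O: 0.44·a + 0.13·b = 118
Eliminate a: (row1) − 0.13/0.44·(row2) → 0.351591·b = 71.1264, so b = 202.2986.
Back-substitute: a = (105.99 − 0.39·202.2986) / 0.13 = 208.4118.

208.412 kg potassium nitrate, 202.299 kg product B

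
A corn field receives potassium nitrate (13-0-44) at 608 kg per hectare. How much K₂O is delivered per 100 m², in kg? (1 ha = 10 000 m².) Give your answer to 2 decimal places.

2.68 kg K₂O per hundred sq m

K₂O per hectare = 608 × 44% = 267.52 kg.
Convert to per 100 m²: 267.52 × 0.01 = 2.6752 kg.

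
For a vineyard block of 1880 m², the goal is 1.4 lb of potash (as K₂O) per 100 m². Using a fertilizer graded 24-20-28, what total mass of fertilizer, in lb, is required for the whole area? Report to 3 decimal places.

94.000 lb

Product per 100 m² = 1.4 / 28% = 5 lb.
Total product = 5 × 1880 / 100 = 94 lb.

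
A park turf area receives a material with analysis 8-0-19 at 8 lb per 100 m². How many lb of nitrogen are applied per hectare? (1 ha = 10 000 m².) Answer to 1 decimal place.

nitrogen per 100 m² = 8 × 8% = 0.64 lb.
Convert to per hectare: 0.64 × 100 = 64 lb.

64.0 lb N per hectare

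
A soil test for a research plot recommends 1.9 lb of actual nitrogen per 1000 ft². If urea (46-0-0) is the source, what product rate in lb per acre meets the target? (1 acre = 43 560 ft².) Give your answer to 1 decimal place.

Product per 1000 ft² = 1.9 / 46% = 4.13043 lb.
Convert to per acre: 4.13043 × 43.56 = 179.922 lb.

179.9 lb of product per acre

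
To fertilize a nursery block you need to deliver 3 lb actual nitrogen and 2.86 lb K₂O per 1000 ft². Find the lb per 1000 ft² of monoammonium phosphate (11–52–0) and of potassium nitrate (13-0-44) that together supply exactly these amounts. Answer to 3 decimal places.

Let a = lb of monoammonium phosphate, b = lb of potassium nitrate (per 1000 ft²).
N: 0.11·a + 0.13·b = 3
K₂O: 0·a + 0.44·b = 2.86
Solving simultaneously: a = 19.5909, b = 6.5.

19.591 lb monoammonium phosphate, 6.500 lb potassium nitrate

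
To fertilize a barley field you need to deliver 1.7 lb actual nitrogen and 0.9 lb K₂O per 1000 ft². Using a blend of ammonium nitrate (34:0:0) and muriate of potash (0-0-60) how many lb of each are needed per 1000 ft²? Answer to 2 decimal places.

5.00 lb ammonium nitrate, 1.50 lb muriate of potash

Per-1000 ft² balance (a = ammonium nitrate, b = muriate of potash):
N: 0.34·a + 0·b = 1.7
K₂O: 0·a + 0.6·b = 0.9
Solving simultaneously: a = 5, b = 1.5.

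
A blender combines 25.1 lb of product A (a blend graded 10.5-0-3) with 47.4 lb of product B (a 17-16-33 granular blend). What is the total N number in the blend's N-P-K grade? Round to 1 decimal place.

14.7% N

Total mass = 25.1 + 47.4 = 72.5 lb.
N mass = 10.5%×25.1 + 17%×47.4 = 10.6935 lb.
% N = 10.6935 / 72.5 = 14.7497%.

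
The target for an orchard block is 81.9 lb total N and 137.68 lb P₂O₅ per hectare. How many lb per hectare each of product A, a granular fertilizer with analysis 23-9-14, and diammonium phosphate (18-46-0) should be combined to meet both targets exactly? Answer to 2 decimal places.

143.88 lb product A, 271.15 lb diammonium phosphate

Let a = lb of product A, b = lb of diammonium phosphate (per hectare).
N: 0.23·a + 0.18·b = 81.9
P₂O₅: 0.09·a + 0.46·b = 137.68
From row1: a = (81.9 − 0.18·b) / 0.23.
Into row2: 0.09·(81.9 − 0.18·b)/0.23 + 0.46·b = 137.68 → b = 271.154, a = 143.879.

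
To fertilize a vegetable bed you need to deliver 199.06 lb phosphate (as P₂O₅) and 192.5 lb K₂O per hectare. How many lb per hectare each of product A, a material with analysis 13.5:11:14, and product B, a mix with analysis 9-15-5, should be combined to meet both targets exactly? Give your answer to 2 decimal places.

1220.77 lb product A, 431.83 lb product B

Let a = lb of product A, b = lb of product B (per hectare).
P₂O₅: 0.11·a + 0.15·b = 199.06
K₂O: 0.14·a + 0.05·b = 192.5
From row1: a = (199.06 − 0.15·b) / 0.11.
Into row2: 0.14·(199.06 − 0.15·b)/0.11 + 0.05·b = 192.5 → b = 431.832, a = 1220.774.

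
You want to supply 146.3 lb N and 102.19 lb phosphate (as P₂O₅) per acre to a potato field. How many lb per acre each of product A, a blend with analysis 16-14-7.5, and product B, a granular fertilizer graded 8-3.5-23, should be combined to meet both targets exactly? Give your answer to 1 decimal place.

Let a = lb of product A, b = lb of product B (per acre).
N: 0.16·a + 0.08·b = 146.3
P₂O₅: 0.14·a + 0.035·b = 102.19
Eliminate b: (row1) − 0.08/0.035·(row2) → -0.16·a = -87.2771, so a = 545.482.
Then b = (102.19 − 0.14·545.482) / 0.035 = 737.786.

545.5 lb product A, 737.8 lb product B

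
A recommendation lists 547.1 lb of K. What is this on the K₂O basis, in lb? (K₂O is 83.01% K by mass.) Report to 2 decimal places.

659.08 lb K₂O

K₂O = 547.1 / 0.8301 = 659.077 lb.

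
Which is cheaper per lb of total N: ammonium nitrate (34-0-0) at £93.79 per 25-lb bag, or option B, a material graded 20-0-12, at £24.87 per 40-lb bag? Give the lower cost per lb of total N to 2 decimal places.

£3.11 per lb N (option B)

ammonium nitrate: N per bag = 25 × 34% = 8.5 lb; cost = 93.79 / 8.5 = £11.0341/lb N.
option B: N per bag = 40 × 20% = 8 lb; cost = 24.87 / 8 = £3.1088/lb N.
option B is cheaper.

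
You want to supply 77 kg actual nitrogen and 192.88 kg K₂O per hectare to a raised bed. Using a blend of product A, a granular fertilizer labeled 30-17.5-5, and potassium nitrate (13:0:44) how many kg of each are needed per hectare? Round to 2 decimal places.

70.16 kg product A, 430.39 kg potassium nitrate

Let a = kg of product A, b = kg of potassium nitrate (per hectare).
N: 0.3·a + 0.13·b = 77
K₂O: 0.05·a + 0.44·b = 192.88
Eliminate a: (row1) − 0.3/0.05·(row2) → -2.51·b = -1080.28, so b = 430.3904.
Back-substitute: a = (77 − 0.13·430.3904) / 0.3 = 70.1641.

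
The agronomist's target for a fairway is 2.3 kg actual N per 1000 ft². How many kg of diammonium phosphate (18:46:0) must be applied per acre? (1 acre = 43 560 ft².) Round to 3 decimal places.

556.600 kg of product per acre

Product per 1000 ft² = 2.3 / 18% = 12.7778 kg.
Convert to per acre: 12.7778 × 43.56 = 556.6 kg.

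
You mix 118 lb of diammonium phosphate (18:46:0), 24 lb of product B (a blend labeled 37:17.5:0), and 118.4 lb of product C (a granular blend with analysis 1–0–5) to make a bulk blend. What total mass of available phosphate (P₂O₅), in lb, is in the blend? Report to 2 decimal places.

58.48 lb P₂O₅

P₂O₅ mass = 46%×118 + 17.5%×24 + 0%×118.4 = 58.48 lb.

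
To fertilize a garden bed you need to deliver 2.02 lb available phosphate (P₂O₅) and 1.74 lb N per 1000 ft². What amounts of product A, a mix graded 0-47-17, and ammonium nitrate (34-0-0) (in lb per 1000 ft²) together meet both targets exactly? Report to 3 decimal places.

4.298 lb product A, 5.118 lb ammonium nitrate

Let a = lb of product A, b = lb of ammonium nitrate (per 1000 ft²).
P₂O₅: 0.47·a + 0·b = 2.02
N: 0·a + 0.34·b = 1.74
Solving simultaneously: a = 4.29787, b = 5.11765.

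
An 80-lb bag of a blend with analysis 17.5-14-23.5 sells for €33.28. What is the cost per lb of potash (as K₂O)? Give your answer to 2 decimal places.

€1.77 per lb K₂O

K₂O in bag = 80 × 23.5% = 18.8 lb.
Cost per lb K₂O = €33.28 / 18.8 = €1.7702.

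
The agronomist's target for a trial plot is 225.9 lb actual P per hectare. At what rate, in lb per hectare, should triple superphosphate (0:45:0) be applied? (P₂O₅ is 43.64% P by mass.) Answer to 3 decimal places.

1150.321 lb of product per hectare

As P₂O₅: 225.9 / 0.4364 = 517.644 lb per hectare.
Product per hectare = 517.644 / 45% = 1150.3208 lb.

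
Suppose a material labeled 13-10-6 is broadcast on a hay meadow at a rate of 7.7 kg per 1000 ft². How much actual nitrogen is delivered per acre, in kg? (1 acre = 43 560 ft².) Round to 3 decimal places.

nitrogen per 1000 ft² = 7.7 × 13% = 1.001 kg.
Convert to per acre: 1.001 × 43.56 = 43.6036 kg.

43.604 kg N per acre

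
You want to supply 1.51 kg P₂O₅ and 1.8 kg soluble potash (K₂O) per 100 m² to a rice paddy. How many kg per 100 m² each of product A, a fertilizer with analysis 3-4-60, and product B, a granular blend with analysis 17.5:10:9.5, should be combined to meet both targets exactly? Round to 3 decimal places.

0.650 kg product A, 14.840 kg product B

With a, b = kg per 100 m² of product A and product B:
P₂O₅: 0.04·a + 0.1·b = 1.51
K₂O: 0.6·a + 0.095·b = 1.8
Eliminate a: (row1) − 0.04/0.6·(row2) → 0.0936667·b = 1.39, so b = 14.8399.
Back-substitute: a = (1.51 − 0.1·14.8399) / 0.04 = 0.650356.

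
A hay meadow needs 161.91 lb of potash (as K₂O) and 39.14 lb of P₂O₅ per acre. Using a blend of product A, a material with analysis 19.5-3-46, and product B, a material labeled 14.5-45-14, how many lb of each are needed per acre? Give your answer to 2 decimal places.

With a, b = lb per acre of product A and product B:
K₂O: 0.46·a + 0.14·b = 161.91
P₂O₅: 0.03·a + 0.45·b = 39.14
Solving simultaneously: a = 332.248, b = 64.8279.

332.25 lb product A, 64.83 lb product B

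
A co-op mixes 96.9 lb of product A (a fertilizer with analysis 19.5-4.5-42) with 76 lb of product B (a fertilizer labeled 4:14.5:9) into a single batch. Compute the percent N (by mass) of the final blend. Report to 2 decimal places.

12.69% N

Total mass = 96.9 + 76 = 172.9 lb.
N mass = 19.5%×96.9 + 4%×76 = 21.9355 lb.
% N = 21.9355 / 172.9 = 12.6868%.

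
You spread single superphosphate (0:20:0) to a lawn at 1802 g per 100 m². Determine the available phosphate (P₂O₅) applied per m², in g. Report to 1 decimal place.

P₂O₅ per 100 m² = 1802 × 20% = 360.4 g.
Convert to per m²: 360.4 × 0.01 = 3.604 g.

3.6 g P₂O₅ per sq m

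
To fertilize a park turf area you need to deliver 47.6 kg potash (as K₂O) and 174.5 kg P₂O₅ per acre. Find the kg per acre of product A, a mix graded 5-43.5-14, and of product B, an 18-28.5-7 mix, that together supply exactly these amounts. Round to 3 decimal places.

Let a = kg of product A, b = kg of product B (per acre).
K₂O: 0.14·a + 0.07·b = 47.6
P₂O₅: 0.435·a + 0.285·b = 174.5
Eliminate a: (row1) − 0.14/0.435·(row2) → -0.0217241·b = -8.56092, so b = 394.0741.
Back-substitute: a = (47.6 − 0.07·394.0741) / 0.14 = 142.96296.

142.963 kg product A, 394.074 kg product B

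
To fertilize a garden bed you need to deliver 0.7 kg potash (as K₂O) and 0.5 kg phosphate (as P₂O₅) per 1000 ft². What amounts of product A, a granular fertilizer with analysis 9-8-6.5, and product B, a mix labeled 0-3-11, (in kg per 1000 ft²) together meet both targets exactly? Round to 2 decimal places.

Per-1000 ft² balance (a = product A, b = product B):
K₂O: 0.065·a + 0.11·b = 0.7
P₂O₅: 0.08·a + 0.03·b = 0.5
Eliminate b: (row1) − 0.11/0.03·(row2) → -0.228333·a = -1.13333, so a = 4.9635.
Then b = (0.5 − 0.08·4.9635) / 0.03 = 3.43066.

4.96 kg product A, 3.43 kg product B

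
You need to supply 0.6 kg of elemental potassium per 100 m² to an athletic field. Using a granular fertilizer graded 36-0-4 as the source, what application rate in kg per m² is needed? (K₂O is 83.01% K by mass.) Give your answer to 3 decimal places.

As K₂O: 0.6 / 0.8301 = 0.722804 kg per 100 m².
Product per 100 m² = 0.722804 / 4% = 18.0701 kg.
Convert to per m²: 18.0701 × 0.01 = 0.180701 kg.

0.181 kg of product per sq m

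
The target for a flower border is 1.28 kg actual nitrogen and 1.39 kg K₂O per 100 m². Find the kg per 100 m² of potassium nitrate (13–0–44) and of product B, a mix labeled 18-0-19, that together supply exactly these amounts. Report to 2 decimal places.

0.13 kg potassium nitrate, 7.02 kg product B

With a, b = kg per 100 m² of potassium nitrate and product B:
N: 0.13·a + 0.18·b = 1.28
K₂O: 0.44·a + 0.19·b = 1.39
Eliminate b: (row1) − 0.18/0.19·(row2) → -0.286842·a = -0.0368421, so a = 0.12844.
Then b = (1.39 − 0.44·0.12844) / 0.19 = 7.01835.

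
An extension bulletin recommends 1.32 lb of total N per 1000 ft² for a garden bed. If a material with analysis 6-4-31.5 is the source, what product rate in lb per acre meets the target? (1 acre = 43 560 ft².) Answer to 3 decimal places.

958.320 lb of product per acre

Product per 1000 ft² = 1.32 / 6% = 22 lb.
Convert to per acre: 22 × 43.56 = 958.32 lb.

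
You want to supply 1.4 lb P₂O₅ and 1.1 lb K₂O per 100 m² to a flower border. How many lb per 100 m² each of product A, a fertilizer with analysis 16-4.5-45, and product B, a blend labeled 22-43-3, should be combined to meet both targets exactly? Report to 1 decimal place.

Per-100 m² balance (a = product A, b = product B):
P₂O₅: 0.045·a + 0.43·b = 1.4
K₂O: 0.45·a + 0.03·b = 1.1
Solving simultaneously: a = 2.24304, b = 3.02108.

2.2 lb product A, 3.0 lb product B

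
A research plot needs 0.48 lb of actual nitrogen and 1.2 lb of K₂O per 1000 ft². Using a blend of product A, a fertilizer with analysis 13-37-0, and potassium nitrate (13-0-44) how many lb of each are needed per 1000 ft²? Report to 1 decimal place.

1.0 lb product A, 2.7 lb potassium nitrate

With a, b = lb per 1000 ft² of product A and potassium nitrate:
N: 0.13·a + 0.13·b = 0.48
K₂O: 0·a + 0.44·b = 1.2
Solving simultaneously: a = 0.965035, b = 2.72727.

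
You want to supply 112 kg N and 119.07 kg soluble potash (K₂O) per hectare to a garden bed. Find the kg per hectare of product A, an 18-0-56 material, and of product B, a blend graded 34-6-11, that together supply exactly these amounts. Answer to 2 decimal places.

With a, b = kg per hectare of product A and product B:
N: 0.18·a + 0.34·b = 112
K₂O: 0.56·a + 0.11·b = 119.07
Eliminate a: (row1) − 0.18/0.56·(row2) → 0.304643·b = 73.7275, so b = 242.013.
Back-substitute: a = (112 − 0.34·242.013) / 0.18 = 165.087.

165.09 kg product A, 242.01 kg product B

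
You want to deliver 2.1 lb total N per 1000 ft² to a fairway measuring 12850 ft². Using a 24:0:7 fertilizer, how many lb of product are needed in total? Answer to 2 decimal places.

Product per 1000 ft² = 2.1 / 24% = 8.75 lb.
Total product = 8.75 × 12850 / 1000 = 112.438 lb.

112.44 lb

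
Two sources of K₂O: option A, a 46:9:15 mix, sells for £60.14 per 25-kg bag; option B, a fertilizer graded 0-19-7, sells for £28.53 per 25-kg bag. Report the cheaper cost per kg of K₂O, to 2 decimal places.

£16.04 per kg K₂O (option A)

option A: K₂O per bag = 25 × 15% = 3.75 kg; cost = 60.14 / 3.75 = £16.0373/kg K₂O.
option B: K₂O per bag = 25 × 7% = 1.75 kg; cost = 28.53 / 1.75 = £16.3029/kg K₂O.
option A is cheaper.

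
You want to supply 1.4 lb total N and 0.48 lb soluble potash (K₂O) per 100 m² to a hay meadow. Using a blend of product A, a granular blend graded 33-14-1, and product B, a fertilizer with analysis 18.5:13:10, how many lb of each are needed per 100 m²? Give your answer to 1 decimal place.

Let a = lb of product A, b = lb of product B (per 100 m²).
N: 0.33·a + 0.185·b = 1.4
K₂O: 0.01·a + 0.1·b = 0.48
Eliminate b: (row1) − 0.185/0.1·(row2) → 0.3115·a = 0.512, so a = 1.64366.
Then b = (0.48 − 0.01·1.64366) / 0.1 = 4.63563.

1.6 lb product A, 4.6 lb product B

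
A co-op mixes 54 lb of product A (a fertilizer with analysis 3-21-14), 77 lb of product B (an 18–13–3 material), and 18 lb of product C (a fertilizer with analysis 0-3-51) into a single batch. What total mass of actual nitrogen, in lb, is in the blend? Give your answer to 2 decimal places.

15.48 lb N

N mass = 3%×54 + 18%×77 + 0%×18 = 15.48 lb.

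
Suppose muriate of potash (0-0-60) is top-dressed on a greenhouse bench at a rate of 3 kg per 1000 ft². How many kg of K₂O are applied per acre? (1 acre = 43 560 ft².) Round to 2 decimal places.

78.41 kg K₂O per acre

K₂O per 1000 ft² = 3 × 60% = 1.8 kg.
Convert to per acre: 1.8 × 43.56 = 78.408 kg.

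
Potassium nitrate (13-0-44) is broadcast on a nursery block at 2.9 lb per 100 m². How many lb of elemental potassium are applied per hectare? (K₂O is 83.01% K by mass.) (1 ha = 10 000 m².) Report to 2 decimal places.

K₂O per 100 m² = 2.9 × 44% = 1.276 lb.
Elemental K = 1.276 × 0.8301 = 1.05921 lb per 100 m².
Convert to per hectare: 1.05921 × 100 = 105.921 lb.

105.92 lb K per hectare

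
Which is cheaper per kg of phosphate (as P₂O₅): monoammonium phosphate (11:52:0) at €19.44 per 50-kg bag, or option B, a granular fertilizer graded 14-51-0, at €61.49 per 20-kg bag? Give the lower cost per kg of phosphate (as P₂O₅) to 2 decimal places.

€0.75 per kg P₂O₅ (monoammonium phosphate)

monoammonium phosphate: P₂O₅ per bag = 50 × 52% = 26 kg; cost = 19.44 / 26 = €0.7477/kg P₂O₅.
option B: P₂O₅ per bag = 20 × 51% = 10.2 kg; cost = 61.49 / 10.2 = €6.0284/kg P₂O₅.
monoammonium phosphate is cheaper.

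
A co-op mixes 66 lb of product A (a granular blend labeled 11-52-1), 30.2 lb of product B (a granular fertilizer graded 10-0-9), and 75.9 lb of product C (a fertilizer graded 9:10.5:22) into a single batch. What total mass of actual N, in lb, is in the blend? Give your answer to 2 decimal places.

17.11 lb N

N mass = 11%×66 + 10%×30.2 + 9%×75.9 = 17.111 lb.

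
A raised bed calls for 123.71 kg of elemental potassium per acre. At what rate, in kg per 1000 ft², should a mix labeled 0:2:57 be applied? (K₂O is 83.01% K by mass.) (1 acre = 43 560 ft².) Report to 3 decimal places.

6.002 kg of product per thousand sq ft

As K₂O: 123.71 / 0.8301 = 149.03 kg per acre.
Product per acre = 149.03 / 57% = 261.457 kg.
Convert to per 1000 ft²: 261.457 × 0.0229568 = 6.00222 kg.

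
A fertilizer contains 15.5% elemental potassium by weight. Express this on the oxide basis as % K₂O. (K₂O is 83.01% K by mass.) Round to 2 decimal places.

%K₂O = 15.5 / 0.8301 = 18.6724%.

18.67% K₂O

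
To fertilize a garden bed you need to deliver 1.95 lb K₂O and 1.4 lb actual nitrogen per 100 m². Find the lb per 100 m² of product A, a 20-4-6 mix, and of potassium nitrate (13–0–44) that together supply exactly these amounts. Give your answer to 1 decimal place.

4.5 lb product A, 3.8 lb potassium nitrate

Per-100 m² balance (a = product A, b = potassium nitrate):
K₂O: 0.06·a + 0.44·b = 1.95
N: 0.2·a + 0.13·b = 1.4
Eliminate b: (row1) − 0.44/0.13·(row2) → -0.616923·a = -2.78846, so a = 4.51995.
Then b = (1.4 − 0.2·4.51995) / 0.13 = 3.81546.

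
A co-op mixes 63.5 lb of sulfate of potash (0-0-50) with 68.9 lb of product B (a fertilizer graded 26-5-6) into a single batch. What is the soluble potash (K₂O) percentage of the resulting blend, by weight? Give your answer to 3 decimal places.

Total mass = 63.5 + 68.9 = 132.4 lb.
K₂O mass = 50%×63.5 + 6%×68.9 = 35.884 lb.
% K₂O = 35.884 / 132.4 = 27.1027%.

27.103% K₂O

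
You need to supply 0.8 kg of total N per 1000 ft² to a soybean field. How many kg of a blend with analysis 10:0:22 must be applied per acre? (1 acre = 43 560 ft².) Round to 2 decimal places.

Product per 1000 ft² = 0.8 / 10% = 8 kg.
Convert to per acre: 8 × 43.56 = 348.48 kg.

348.48 kg of product per acre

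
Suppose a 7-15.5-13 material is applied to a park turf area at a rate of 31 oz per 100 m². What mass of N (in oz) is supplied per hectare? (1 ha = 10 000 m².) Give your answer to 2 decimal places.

nitrogen per 100 m² = 31 × 7% = 2.17 oz.
Convert to per hectare: 2.17 × 100 = 217 oz.

217.00 oz N per hectare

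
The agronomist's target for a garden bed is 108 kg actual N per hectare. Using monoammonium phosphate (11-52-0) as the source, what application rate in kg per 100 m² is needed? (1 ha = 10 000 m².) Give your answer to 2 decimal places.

Product per hectare = 108 / 11% = 981.818 kg.
Convert to per 100 m²: 981.818 × 0.01 = 9.81818 kg.

9.82 kg of product per hundred sq m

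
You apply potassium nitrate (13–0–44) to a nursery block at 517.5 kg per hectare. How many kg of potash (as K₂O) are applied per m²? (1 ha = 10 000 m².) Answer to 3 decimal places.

0.023 kg K₂O per sq m

K₂O per hectare = 517.5 × 44% = 227.7 kg.
Convert to per m²: 227.7 × 0.0001 = 0.02277 kg.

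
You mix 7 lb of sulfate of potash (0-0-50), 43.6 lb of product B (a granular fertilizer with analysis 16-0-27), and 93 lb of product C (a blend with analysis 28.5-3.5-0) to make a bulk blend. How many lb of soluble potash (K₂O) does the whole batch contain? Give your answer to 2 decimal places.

15.27 lb K₂O

K₂O mass = 50%×7 + 27%×43.6 + 0%×93 = 15.272 lb.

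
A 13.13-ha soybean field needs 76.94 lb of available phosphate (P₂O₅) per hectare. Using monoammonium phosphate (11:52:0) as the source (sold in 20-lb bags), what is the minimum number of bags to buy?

98 bags

Product per hectare = 76.94 / 52% = 147.962 lb.
Total product = 147.962 × 13.13 = 1942.73 lb.
Bags = ⌈1942.73 / 20⌉ = 98.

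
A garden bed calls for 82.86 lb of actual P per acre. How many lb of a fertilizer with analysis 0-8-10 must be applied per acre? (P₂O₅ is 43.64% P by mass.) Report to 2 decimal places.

2373.40 lb of product per acre

As P₂O₅: 82.86 / 0.4364 = 189.872 lb per acre.
Product per acre = 189.872 / 8% = 2373.396 lb.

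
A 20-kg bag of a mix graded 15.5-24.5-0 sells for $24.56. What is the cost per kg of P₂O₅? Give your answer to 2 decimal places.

P₂O₅ in bag = 20 × 24.5% = 4.9 kg.
Cost per kg P₂O₅ = $24.56 / 4.9 = $5.0122.

$5.01 per kg P₂O₅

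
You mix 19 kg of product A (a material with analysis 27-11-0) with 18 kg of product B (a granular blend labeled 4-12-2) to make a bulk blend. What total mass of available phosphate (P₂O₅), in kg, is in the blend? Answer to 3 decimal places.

P₂O₅ mass = 11%×19 + 12%×18 = 4.25 kg.

4.250 kg P₂O₅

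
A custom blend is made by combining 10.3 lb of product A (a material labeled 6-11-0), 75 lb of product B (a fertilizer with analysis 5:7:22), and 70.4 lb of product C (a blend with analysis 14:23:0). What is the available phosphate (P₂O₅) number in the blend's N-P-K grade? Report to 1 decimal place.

Total mass = 10.3 + 75 + 70.4 = 155.7 lb.
P₂O₅ mass = 11%×10.3 + 7%×75 + 23%×70.4 = 22.575 lb.
% P₂O₅ = 22.575 / 155.7 = 14.499%.

14.5% P₂O₅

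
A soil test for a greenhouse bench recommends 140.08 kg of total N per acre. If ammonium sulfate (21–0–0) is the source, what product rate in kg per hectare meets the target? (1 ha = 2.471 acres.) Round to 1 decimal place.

1648.3 kg of product per hectare

Product per acre = 140.08 / 21% = 667.048 kg.
Convert to per hectare: 667.048 × 2.471 = 1648.27 kg.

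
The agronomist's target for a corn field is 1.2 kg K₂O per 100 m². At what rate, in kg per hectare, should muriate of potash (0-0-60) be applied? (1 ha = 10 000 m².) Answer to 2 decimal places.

200.00 kg of product per hectare

Product per 100 m² = 1.2 / 60% = 2 kg.
Convert to per hectare: 2 × 100 = 200 kg.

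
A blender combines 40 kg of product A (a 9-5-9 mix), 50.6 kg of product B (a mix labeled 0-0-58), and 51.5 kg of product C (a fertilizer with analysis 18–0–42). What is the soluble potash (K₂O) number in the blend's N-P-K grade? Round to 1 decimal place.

38.4% K₂O

Total mass = 40 + 50.6 + 51.5 = 142.1 kg.
K₂O mass = 9%×40 + 58%×50.6 + 42%×51.5 = 54.578 kg.
% K₂O = 54.578 / 142.1 = 38.4082%.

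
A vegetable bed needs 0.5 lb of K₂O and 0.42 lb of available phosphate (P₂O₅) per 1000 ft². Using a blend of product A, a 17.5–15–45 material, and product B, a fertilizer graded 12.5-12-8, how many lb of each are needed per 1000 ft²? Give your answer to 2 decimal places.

Per-1000 ft² balance (a = product A, b = product B):
K₂O: 0.45·a + 0.08·b = 0.5
P₂O₅: 0.15·a + 0.12·b = 0.42
Eliminate a: (row1) − 0.45/0.15·(row2) → -0.28·b = -0.76, so b = 2.71429.
Back-substitute: a = (0.5 − 0.08·2.71429) / 0.45 = 0.628571.

0.63 lb product A, 2.71 lb product B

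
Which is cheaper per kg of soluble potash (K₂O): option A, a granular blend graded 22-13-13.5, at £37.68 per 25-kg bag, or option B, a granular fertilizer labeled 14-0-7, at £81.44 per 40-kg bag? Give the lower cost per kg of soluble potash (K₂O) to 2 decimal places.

option A: K₂O per bag = 25 × 13.5% = 3.375 kg; cost = 37.68 / 3.375 = £11.1644/kg K₂O.
option B: K₂O per bag = 40 × 7% = 2.8 kg; cost = 81.44 / 2.8 = £29.0857/kg K₂O.
option A is cheaper.

£11.16 per kg K₂O (option A)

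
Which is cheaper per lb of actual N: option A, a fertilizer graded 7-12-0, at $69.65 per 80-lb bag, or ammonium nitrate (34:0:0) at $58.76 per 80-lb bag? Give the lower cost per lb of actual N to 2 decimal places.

option A: N per bag = 80 × 7% = 5.6 lb; cost = 69.65 / 5.6 = $12.4375/lb N.
ammonium nitrate: N per bag = 80 × 34% = 27.2 lb; cost = 58.76 / 27.2 = $2.1603/lb N.
ammonium nitrate is cheaper.

$2.16 per lb N (ammonium nitrate)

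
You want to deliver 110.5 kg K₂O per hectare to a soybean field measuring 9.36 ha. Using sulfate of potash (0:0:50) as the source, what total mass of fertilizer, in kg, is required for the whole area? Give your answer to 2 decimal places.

2068.56 kg

Product per hectare = 110.5 / 50% = 221 kg.
Total product = 221 × 9.36 = 2068.56 kg.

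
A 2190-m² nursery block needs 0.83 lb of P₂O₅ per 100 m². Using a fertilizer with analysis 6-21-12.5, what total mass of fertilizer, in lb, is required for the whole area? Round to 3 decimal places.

Product per 100 m² = 0.83 / 21% = 3.95238 lb.
Total product = 3.95238 × 2190 / 100 = 86.5571 lb.

86.557 lb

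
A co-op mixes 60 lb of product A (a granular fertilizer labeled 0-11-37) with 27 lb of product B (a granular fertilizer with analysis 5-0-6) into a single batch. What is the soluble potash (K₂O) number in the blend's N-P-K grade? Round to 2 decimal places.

27.38% K₂O

Total mass = 60 + 27 = 87 lb.
K₂O mass = 37%×60 + 6%×27 = 23.82 lb.
% K₂O = 23.82 / 87 = 27.3793%.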